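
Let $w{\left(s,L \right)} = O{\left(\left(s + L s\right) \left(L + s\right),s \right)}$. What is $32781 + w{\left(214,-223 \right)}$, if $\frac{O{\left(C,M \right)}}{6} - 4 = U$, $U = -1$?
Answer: $32799$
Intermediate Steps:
$O{\left(C,M \right)} = 18$ ($O{\left(C,M \right)} = 24 + 6 \left(-1\right) = 24 - 6 = 18$)
$w{\left(s,L \right)} = 18$
$32781 + w{\left(214,-223 \right)} = 32781 + 18 = 32799$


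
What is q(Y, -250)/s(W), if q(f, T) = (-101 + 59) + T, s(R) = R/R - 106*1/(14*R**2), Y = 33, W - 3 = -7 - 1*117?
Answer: -14963102/51217 ≈ -292.15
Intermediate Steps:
W = -121 (W = 3 + (-7 - 1*117) = 3 + (-7 - 117) = 3 - 124 = -121)
s(R) = 1 - 53/(7*R**2)
q(f, T) = -42 + T
q(Y, -250)/s(W) = (-42 - 250)/(1 - 53/7/(-121)**2) = -292/(1 - 53/7*1/14641) = -292/(1 - 53/102487) = -292/102434/102487 = -292*102487/102434 = -14963102/51217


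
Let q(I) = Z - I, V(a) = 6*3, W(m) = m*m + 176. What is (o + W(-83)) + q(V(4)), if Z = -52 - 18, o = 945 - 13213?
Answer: -5291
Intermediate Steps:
W(m) = 176 + m² (W(m) = m² + 176 = 176 + m²)
V(a) = 18
o = -12268
Z = -70
q(I) = -70 - I
(o + W(-83)) + q(V(4)) = (-12268 + (176 + (-83)²)) + (-70 - 1*18) = (-12268 + (176 + 6889)) + (-70 - 18) = (-12268 + 7065) - 88 = -5203 - 88 = -5291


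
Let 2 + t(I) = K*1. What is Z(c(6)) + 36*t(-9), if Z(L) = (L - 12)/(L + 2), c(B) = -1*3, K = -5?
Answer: -237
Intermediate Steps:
c(B) = -3
t(I) = -7 (t(I) = -2 - 5*1 = -2 - 5 = -7)
Z(L) = (-12 + L)/(2 + L)
Z(c(6)) + 36*t(-9) = (-12 - 3)/(2 - 3) + 36*(-7) = -15/(-1) - 252 = -1*(-15) - 252 = 15 - 252 = -237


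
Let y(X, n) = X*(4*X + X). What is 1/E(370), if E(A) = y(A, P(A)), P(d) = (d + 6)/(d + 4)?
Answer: 1/684500 ≈ 1.4609e-6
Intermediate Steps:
P(d) = (6 + d)/(4 + d)
y(X, n) = 5*X² (y(X, n) = X*(5*X) = 5*X²)
E(A) = 5*A²
1/E(370) = 1/(5*370²) = 1/(5*136900) = 1/684500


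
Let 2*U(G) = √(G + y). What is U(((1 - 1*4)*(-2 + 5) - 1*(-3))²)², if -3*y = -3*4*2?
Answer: 11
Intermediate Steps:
y = 8 (y = -(-3*4)*2/3 = -(-4)*2 = -⅓*(-24) = 8)
U(G) = √(8 + G)/2 (U(G) = √(G + 8)/2 = √(8 + G)/2)
U(((1 - 1*4)*(-2 + 5) - 1*(-3))²)² = (√(8 + ((1 - 1*4)*(-2 + 5) - 1*(-3))²)/2)² = (√(8 + ((1 - 4)*3 + 3)²)/2)² = (√(8 + (-3*3 + 3)²)/2)² = (√(8 + (-9 + 3)²)/2)² = (√(8 + (-6)²)/2)² = (√(8 + 36)/2)² = (√44/2)² = ((2*√11)/2)² = (√11)² = 11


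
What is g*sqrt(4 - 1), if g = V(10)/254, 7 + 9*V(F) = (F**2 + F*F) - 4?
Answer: 21*sqrt(3)/254 ≈ 0.14320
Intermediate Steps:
V(F) = -11/9 + 2*F**2/9 (V(F) = -7/9 + ((F**2 + F*F) - 4)/9 = -7/9 + ((F**2 + F**2) - 4)/9 = -7/9 + (2*F**2 - 4)/9 = -7/9 + (-4 + 2*F**2)/9 = -7/9 + (-4/9 + 2*F**2/9) = -11/9 + 2*F**2/9)
g = 21/254 (g = (-11/9 + (2/9)*10**2)/254 = (-11/9 + (2/9)*100)*(1/254) = (-11/9 + 200/9)*(1/254) = 21*(1/254) = 21/254 ≈ 0.082677)
g*sqrt(4 - 1) = 21*sqrt(4 - 1)/254 = 21*sqrt(3)/254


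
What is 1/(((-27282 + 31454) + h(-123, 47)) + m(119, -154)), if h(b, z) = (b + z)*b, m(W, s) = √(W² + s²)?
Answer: 13520/182752523 - 7*√773/182752523 ≈ 7.2915e-5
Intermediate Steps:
h(b, z) = b*(b + z)
1/(((-27282 + 31454) + h(-123, 47)) + m(119, -154)) = 1/(((-27282 + 31454) - 123*(-123 + 47)) + √(119² + (-154)²)) = 1/((4172 - 123*(-76)) + √(14161 + 23716)) = 1/((4172 + 9348) + √37877) = 1/(13520 + 7*√773)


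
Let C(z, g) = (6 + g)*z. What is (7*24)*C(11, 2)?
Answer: 14784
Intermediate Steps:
C(z, g) = z*(6 + g)
(7*24)*C(11, 2) = (7*24)*(11*(6 + 2)) = 168*(11*8) = 168*88 = 14784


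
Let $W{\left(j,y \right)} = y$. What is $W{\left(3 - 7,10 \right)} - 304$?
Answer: $-294$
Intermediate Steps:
$W{\left(3 - 7,10 \right)} - 304 = 10 - 304 = -294$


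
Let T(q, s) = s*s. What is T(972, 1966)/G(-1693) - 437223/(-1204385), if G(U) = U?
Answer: -4654395690521/2039023805 ≈ -2282.7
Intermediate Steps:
T(q, s) = s²
T(972, 1966)/G(-1693) - 437223/(-1204385) = 1966²/(-1693) - 437223/(-1204385) = 3865156*(-1/1693) - 437223*(-1/1204385) = -3865156/1693 + 437223/1204385 = -4654395690521/2039023805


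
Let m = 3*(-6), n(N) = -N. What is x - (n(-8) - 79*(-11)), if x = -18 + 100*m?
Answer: -2695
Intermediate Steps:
m = -18
x = -1818 (x = -18 + 100*(-18) = -18 - 1800 = -1818)
x - (n(-8) - 79*(-11)) = -1818 - (-1*(-8) - 79*(-11)) = -1818 - (8 + 869) = -1818 - 1*877 = -1818 - 877 = -2695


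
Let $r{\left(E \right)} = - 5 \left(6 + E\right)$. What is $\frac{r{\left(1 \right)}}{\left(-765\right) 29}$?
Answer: $\frac{7}{4437} \approx 0.0015776$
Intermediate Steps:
$r{\left(E \right)} = -30 - 5 E$
$\frac{r{\left(1 \right)}}{\left(-765\right) 29} = \frac{-30 - 5}{\left(-765\right) 29} = \frac{-30 - 5}{-22185} = \left(-35\right) \left(- \frac{1}{22185}\right) = \frac{7}{4437}$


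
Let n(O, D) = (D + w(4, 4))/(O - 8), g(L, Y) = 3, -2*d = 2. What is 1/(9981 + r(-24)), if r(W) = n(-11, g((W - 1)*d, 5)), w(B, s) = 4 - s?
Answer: 19/189636 ≈ 0.00010019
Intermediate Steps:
d = -1 (d = -1/2*2 = -1)
n(O, D) = D/(-8 + O) (n(O, D) = (D + (4 - 1*4))/(O - 8) = (D + (4 - 4))/(-8 + O) = (D + 0)/(-8 + O) = D/(-8 + O))
r(W) = -3/19 (r(W) = 3/(-8 - 11) = 3/(-19) = 3*(-1/19) = -3/19)
1/(9981 + r(-24)) = 1/(9981 - 3/19) = 1/(189636/19) = 19/189636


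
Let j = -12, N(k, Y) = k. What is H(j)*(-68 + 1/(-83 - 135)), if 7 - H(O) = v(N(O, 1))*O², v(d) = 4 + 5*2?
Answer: 29783425/218 ≈ 1.3662e+5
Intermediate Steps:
v(d) = 14 (v(d) = 4 + 10 = 14)
H(O) = 7 - 14*O²
H(j)*(-68 + 1/(-83 - 135)) = (7 - 14*(-12)²)*(-68 + 1/(-83 - 135)) = (7 - 14*144)*(-68 + 1/(-218)) = (7 - 2016)*(-68 - 1/218) = -2009*(-14825/218) = 29783425/218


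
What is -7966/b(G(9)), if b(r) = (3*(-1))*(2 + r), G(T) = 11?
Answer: 7966/39 ≈ 204.26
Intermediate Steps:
b(r) = -6 - 3*r (b(r) = -3*(2 + r) = -6 - 3*r)
-7966/b(G(9)) = -7966/(-6 - 3*11) = -7966/(-6 - 33) = -7966/(-39) = -7966*(-1/39) = 7966/39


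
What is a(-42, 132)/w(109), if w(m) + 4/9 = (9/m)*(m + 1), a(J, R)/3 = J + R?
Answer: 132435/4237 ≈ 31.257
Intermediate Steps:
a(J, R) = 3*J + 3*R (a(J, R) = 3*(J + R) = 3*J + 3*R)
w(m) = -4/9 + 9*(1 + m)/m (w(m) = -4/9 + (9/m)*(m + 1) = -4/9 + (9/m)*(1 + m) = -4/9 + 9*(1 + m)/m)
a(-42, 132)/w(109) = (3*(-42) + 3*132)/(77/9 + 9/109) = (-126 + 396)/(77/9 + 9*(1/109)) = 270/(77/9 + 9/109) = 270/(8474/981) = 270*(981/8474) = 132435/4237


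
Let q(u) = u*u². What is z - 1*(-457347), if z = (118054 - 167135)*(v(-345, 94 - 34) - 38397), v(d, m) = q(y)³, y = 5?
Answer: -93976307621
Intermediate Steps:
q(u) = u³
v(d, m) = 1953125 (v(d, m) = (5³)³ = 125³ = 1953125)
z = -93976764968 (z = (118054 - 167135)*(1953125 - 38397) = -49081*1914728 = -93976764968)
z - 1*(-457347) = -93976764968 - 1*(-457347) = -93976764968 + 457347 = -93976307621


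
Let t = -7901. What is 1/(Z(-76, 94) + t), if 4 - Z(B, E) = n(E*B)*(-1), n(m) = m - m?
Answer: -1/7897 ≈ -0.00012663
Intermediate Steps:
n(m) = 0
Z(B, E) = 4 (Z(B, E) = 4 - 0*(-1) = 4 - 1*0 = 4 + 0 = 4)
1/(Z(-76, 94) + t) = 1/(4 - 7901) = 1/(-7897) = -1/7897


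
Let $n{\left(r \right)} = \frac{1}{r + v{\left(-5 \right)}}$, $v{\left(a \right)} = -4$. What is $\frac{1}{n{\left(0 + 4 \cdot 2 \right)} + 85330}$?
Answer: $\frac{4}{341321} \approx 1.1719 \cdot 10^{-5}$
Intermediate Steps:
$n{\left(r \right)} = \frac{1}{-4 + r}$ ($n{\left(r \right)} = \frac{1}{r - 4} = \frac{1}{-4 + r}$)
$\frac{1}{n{\left(0 + 4 \cdot 2 \right)} + 85330} = \frac{1}{\frac{1}{-4 + \left(0 + 4 \cdot 2\right)} + 85330} = \frac{1}{\frac{1}{-4 + \left(0 + 8\right)} + 85330} = \frac{1}{\frac{1}{-4 + 8} + 85330} = \frac{1}{\frac{1}{4} + 85330} = \frac{1}{\frac{341321}{4}} = \frac{4}{341321}$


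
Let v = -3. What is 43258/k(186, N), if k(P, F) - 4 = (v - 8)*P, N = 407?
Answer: -21629/1021 ≈ -21.184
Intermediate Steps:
k(P, F) = 4 - 11*P (k(P, F) = 4 + (-3 - 8)*P = 4 - 11*P)
43258/k(186, N) = 43258/(4 - 11*186) = 43258/(4 - 2046) = 43258/(-2042) = 43258*(-1/2042) = -21629/1021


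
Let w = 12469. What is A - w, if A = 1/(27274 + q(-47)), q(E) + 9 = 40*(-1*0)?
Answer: -339967284/27265 ≈ -12469.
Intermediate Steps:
q(E) = -9 (q(E) = -9 + 40*(-1*0) = -9 + 40*0 = -9 + 0 = -9)
A = 1/27265 (A = 1/(27274 - 9) = 1/27265 ≈ 3.6677e-5)
A - w = 1/27265 - 1*12469 = 1/27265 - 12469 = -339967284/27265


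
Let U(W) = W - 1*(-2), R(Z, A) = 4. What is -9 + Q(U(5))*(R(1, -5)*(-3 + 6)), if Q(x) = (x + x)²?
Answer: 2343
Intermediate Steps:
U(W) = 2 + W (U(W) = W + 2 = 2 + W)
Q(x) = 4*x² (Q(x) = (2*x)² = 4*x²)
-9 + Q(U(5))*(R(1, -5)*(-3 + 6)) = -9 + (4*(2 + 5)²)*(4*(-3 + 6)) = -9 + (4*7²)*(4*3) = -9 + (4*49)*12 = -9 + 196*12 = -9 + 2352 = 2343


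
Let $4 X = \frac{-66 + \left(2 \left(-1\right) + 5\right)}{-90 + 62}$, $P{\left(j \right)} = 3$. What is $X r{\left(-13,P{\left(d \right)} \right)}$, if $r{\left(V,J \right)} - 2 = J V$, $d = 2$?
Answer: $- \frac{333}{16} \approx -20.813$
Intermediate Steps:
$r{\left(V,J \right)} = 2 + J V$
$X = \frac{9}{16}$ ($X = \frac{\left(-66 + \left(2 \left(-1\right) + 5\right)\right) \frac{1}{-90 + 62}}{4} = \frac{\left(-66 + \left(-2 + 5\right)\right) \frac{1}{-28}}{4} = \frac{\left(-66 + 3\right) \left(- \frac{1}{28}\right)}{4} = \frac{\left(-63\right) \left(- \frac{1}{28}\right)}{4} = \frac{1}{4} \cdot \frac{9}{4} = \frac{9}{16} \approx 0.5625$)
$X r{\left(-13,P{\left(d \right)} \right)} = \frac{9 \left(2 + 3 \left(-13\right)\right)}{16} = \frac{9 \left(2 - 39\right)}{16} = \frac{9}{16} \left(-37\right) = - \frac{333}{16}$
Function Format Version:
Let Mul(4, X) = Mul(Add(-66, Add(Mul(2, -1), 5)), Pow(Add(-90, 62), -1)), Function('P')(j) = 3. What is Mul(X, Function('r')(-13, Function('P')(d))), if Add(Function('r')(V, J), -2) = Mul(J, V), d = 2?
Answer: Rational(-333, 16) ≈ -20.813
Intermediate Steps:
Function('r')(V, J) = Add(2, Mul(J, V))
X = Rational(9, 16) (X = Mul(Rational(1, 4), Mul(Add(-66, Add(Mul(2, -1), 5)), Pow(Add(-90, 62), -1))) = Mul(Rational(1, 4), Mul(Add(-66, Add(-2, 5)), Pow(-28, -1))) = Mul(Rational(1, 4), Mul(Add(-66, 3), Rational(-1, 28))) = Mul(Rational(1, 4), Mul(-63, Rational(-1, 28))) = Mul(Rational(1, 4), Rational(9, 4)) = Rational(9, 16) ≈ 0.56250)
Mul(X, Function('r')(-13, Function('P')(d))) = Mul(Rational(9, 16), Add(2, Mul(3, -13))) = Mul(Rational(9, 16), Add(2, -39)) = Mul(Rational(9, 16), -37) = Rational(-333, 16)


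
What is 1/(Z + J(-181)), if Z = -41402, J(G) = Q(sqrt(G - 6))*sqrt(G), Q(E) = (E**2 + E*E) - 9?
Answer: I/(-41402*I + 383*sqrt(181)) ≈ -2.3785e-5 + 2.9602e-6*I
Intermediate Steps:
Q(E) = -9 + 2*E**2 (Q(E) = (E**2 + E**2) - 9 = 2*E**2 - 9 = -9 + 2*E**2)
J(G) = sqrt(G)*(-21 + 2*G) (J(G) = (-9 + 2*(sqrt(G - 6))**2)*sqrt(G) = (-9 + 2*(sqrt(-6 + G))**2)*sqrt(G) = (-9 + 2*(-6 + G))*sqrt(G) = (-9 + (-12 + 2*G))*sqrt(G) = (-21 + 2*G)*sqrt(G) = sqrt(G)*(-21 + 2*G))
1/(Z + J(-181)) = 1/(-41402 + sqrt(-181)*(-21 + 2*(-181))) = 1/(-41402 + (I*sqrt(181))*(-21 - 362)) = 1/(-41402 + (I*sqrt(181))*(-383)) = 1/(-41402 - 383*I*sqrt(181))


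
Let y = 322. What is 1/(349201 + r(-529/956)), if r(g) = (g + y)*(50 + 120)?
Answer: 478/193038833 ≈ 2.4762e-6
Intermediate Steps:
r(g) = 54740 + 170*g (r(g) = (g + 322)*(50 + 120) = (322 + g)*170 = 54740 + 170*g)
1/(349201 + r(-529/956)) = 1/(349201 + (54740 + 170*(-529/956))) = 1/(349201 + (54740 - 44965/478)) = 1/(349201 + 26120755/478) = 1/(193038833/478) = 478/193038833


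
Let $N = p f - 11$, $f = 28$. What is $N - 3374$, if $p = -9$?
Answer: $-3637$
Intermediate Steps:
$N = -263$ ($N = \left(-9\right) 28 - 11 = -252 - 11 = -263$)
$N - 3374 = -263 - 3374 = -3637$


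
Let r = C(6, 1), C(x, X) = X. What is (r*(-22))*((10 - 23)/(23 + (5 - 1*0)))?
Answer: 143/14 ≈ 10.214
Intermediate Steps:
r = 1
(r*(-22))*((10 - 23)/(23 + (5 - 1*0))) = (1*(-22))*((10 - 23)/(23 + (5 - 1*0))) = -(-286)/(23 + (5 + 0)) = -(-286)/(23 + 5) = -(-286)/28 = -22*(-13/28) = 143/14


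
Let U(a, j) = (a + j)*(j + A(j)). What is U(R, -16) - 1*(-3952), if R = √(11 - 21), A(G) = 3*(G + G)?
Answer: 5744 - 112*I*√10 ≈ 5744.0 - 354.18*I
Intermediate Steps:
A(G) = 6*G (A(G) = 3*(2*G) = 6*G)
R = I*√10 (R = √(-10) = I*√10 ≈ 3.1623*I)
U(a, j) = 7*j*(a + j) (U(a, j) = (a + j)*(j + 6*j) = (a + j)*(7*j) = 7*j*(a + j))
U(R, -16) - 1*(-3952) = 7*(-16)*(I*√10 - 16) - 1*(-3952) = 7*(-16)*(-16 + I*√10) + 3952 = (1792 - 112*I*√10) + 3952 = 5744 - 112*I*√10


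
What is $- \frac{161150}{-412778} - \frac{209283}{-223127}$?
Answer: $\frac{61172167112}{46050958403} \approx 1.3284$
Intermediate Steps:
$- \frac{161150}{-412778} - \frac{209283}{-223127} = \left(-161150\right) \left(- \frac{1}{412778}\right) - - \frac{209283}{223127} = \frac{80575}{206389} + \frac{209283}{223127} = \frac{61172167112}{46050958403}$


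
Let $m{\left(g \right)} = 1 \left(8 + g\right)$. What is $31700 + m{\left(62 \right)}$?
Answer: $31770$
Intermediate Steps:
$m{\left(g \right)} = 8 + g$
$31700 + m{\left(62 \right)} = 31700 + \left(8 + 62\right) = 31700 + 70 = 31770$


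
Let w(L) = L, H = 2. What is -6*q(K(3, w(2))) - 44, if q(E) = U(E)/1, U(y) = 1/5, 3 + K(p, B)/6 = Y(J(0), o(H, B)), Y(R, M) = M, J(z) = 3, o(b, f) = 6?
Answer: -226/5 ≈ -45.200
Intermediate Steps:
K(p, B) = 18 (K(p, B) = -18 + 6*6 = -18 + 36 = 18)
U(y) = ⅕
q(E) = ⅕ (q(E) = (⅕)/1 = (⅕)*1 = ⅕)
-6*q(K(3, w(2))) - 44 = -6*⅕ - 44 = -6/5 - 44 = -226/5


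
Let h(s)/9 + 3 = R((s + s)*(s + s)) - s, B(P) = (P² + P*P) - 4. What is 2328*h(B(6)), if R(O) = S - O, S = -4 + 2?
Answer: -389057688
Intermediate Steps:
S = -2
R(O) = -2 - O
B(P) = -4 + 2*P² (B(P) = (P² + P²) - 4 = 2*P² - 4 = -4 + 2*P²)
h(s) = -45 - 36*s² - 9*s (h(s) = -27 + 9*((-2 - (s + s)*(s + s)) - s) = -27 + 9*((-2 - 2*s*2*s) - s) = -27 + 9*((-2 - 4*s²) - s) = -27 + 9*(-2 - s - 4*s²) = -27 + (-18 - 36*s² - 9*s) = -45 - 36*s² - 9*s)
2328*h(B(6)) = 2328*(-45 - 36*(-4 + 2*6²)² - 9*(-4 + 2*6²)) = 2328*(-45 - 36*(-4 + 2*36)² - 9*(-4 + 2*36)) = 2328*(-45 - 36*(-4 + 72)² - 9*(-4 + 72)) = 2328*(-45 - 36*68² - 9*68) = 2328*(-45 - 36*4624 - 612) = 2328*(-45 - 166464 - 612) = 2328*(-167121) = -389057688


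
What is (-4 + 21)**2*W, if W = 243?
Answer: 70227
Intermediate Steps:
(-4 + 21)**2*W = (-4 + 21)**2*243 = 17**2*243 = 289*243 = 70227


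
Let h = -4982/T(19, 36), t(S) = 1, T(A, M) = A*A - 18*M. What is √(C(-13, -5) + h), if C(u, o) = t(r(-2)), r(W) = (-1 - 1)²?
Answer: √1512203/287 ≈ 4.2847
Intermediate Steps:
r(W) = 4 (r(W) = (-2)² = 4)
T(A, M) = A² - 18*M
C(u, o) = 1
h = 4982/287 (h = -4982/(19² - 18*36) = -4982/(361 - 648) = -4982/(-287) = -4982*(-1/287) = 4982/287 ≈ 17.359)
√(C(-13, -5) + h) = √(1 + 4982/287) = √(5269/287) = √1512203/287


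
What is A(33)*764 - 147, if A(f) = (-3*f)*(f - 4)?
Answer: -2193591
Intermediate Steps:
A(f) = -3*f*(-4 + f) (A(f) = (-3*f)*(-4 + f) = -3*f*(-4 + f))
A(33)*764 - 147 = (3*33*(4 - 1*33))*764 - 147 = (3*33*(4 - 33))*764 - 147 = (3*33*(-29))*764 - 147 = -2871*764 - 147 = -2193444 - 147 = -2193591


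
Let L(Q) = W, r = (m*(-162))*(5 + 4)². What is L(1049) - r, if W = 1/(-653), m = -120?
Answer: -1028239921/653 ≈ -1.5746e+6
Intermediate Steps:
W = -1/653 ≈ -0.0015314
r = 1574640 (r = (-120*(-162))*(5 + 4)² = 19440*9² = 19440*81 = 1574640)
L(Q) = -1/653
L(1049) - r = -1/653 - 1*1574640 = -1/653 - 1574640 = -1028239921/653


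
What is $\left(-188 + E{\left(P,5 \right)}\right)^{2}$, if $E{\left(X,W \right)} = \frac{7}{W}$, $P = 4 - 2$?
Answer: $\frac{870489}{25} \approx 34820.0$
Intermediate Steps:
$P = 2$
$\left(-188 + E{\left(P,5 \right)}\right)^{2} = \left(-188 + \frac{7}{5}\right)^{2} = \left(- \frac{933}{5}\right)^{2} = \frac{870489}{25}$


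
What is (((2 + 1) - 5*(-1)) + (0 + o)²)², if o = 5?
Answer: 1089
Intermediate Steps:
(((2 + 1) - 5*(-1)) + (0 + o)²)² = (((2 + 1) - 5*(-1)) + (0 + 5)²)² = ((3 + 5) + 5²)² = (8 + 25)² = 33² = 1089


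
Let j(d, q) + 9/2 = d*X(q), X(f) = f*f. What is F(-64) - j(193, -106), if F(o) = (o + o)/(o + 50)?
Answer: -30359481/14 ≈ -2.1685e+6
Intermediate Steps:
X(f) = f**2
j(d, q) = -9/2 + d*q**2
F(o) = 2*o/(50 + o) (F(o) = (2*o)/(50 + o) = 2*o/(50 + o))
F(-64) - j(193, -106) = 2*(-64)/(50 - 64) - (-9/2 + 193*(-106)**2) = 2*(-64)/(-14) - (-9/2 + 193*11236) = 2*(-64)*(-1/14) - (-9/2 + 2168548) = 64/7 - 1*4337087/2 = 64/7 - 4337087/2 = -30359481/14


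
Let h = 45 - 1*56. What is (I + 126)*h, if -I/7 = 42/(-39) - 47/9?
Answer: -218911/117 ≈ -1871.0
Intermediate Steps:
I = 5159/117 (I = -7*(42/(-39) - 47/9) = -7*(42*(-1/39) - 47*⅑) = -7*(-14/13 - 47/9) = -7*(-737/117) = 5159/117 ≈ 44.094)
h = -11 (h = 45 - 56 = -11)
(I + 126)*h = (5159/117 + 126)*(-11) = (19901/117)*(-11) = -218911/117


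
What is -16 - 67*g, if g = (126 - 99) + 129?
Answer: -10468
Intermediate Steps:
g = 156 (g = 27 + 129 = 156)
-16 - 67*g = -16 - 67*156 = -16 - 10452 = -10468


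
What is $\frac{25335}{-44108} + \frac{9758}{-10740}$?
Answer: $- \frac{175625941}{118429980} \approx -1.483$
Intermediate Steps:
$\frac{25335}{-44108} + \frac{9758}{-10740} = 25335 \left(- \frac{1}{44108}\right) + 9758 \left(- \frac{1}{10740}\right) = - \frac{25335}{44108} - \frac{4879}{5370} = - \frac{175625941}{118429980}$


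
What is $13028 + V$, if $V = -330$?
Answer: $12698$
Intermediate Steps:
$13028 + V = 13028 - 330 = 12698$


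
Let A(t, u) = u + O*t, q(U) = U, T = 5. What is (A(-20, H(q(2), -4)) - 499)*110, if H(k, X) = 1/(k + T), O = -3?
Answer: -337920/7 ≈ -48274.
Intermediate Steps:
H(k, X) = 1/(5 + k) (H(k, X) = 1/(k + 5) = 1/(5 + k))
A(t, u) = u - 3*t
(A(-20, H(q(2), -4)) - 499)*110 = ((1/(5 + 2) - 3*(-20)) - 499)*110 = ((1/7 + 60) - 499)*110 = (421/7 - 499)*110 = -3072/7*110 = -337920/7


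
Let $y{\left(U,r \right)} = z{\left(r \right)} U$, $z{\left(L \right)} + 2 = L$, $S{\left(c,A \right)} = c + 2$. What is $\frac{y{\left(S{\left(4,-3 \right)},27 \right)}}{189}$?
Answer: $\frac{50}{63} \approx 0.79365$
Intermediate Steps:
$S{\left(c,A \right)} = 2 + c$
$z{\left(L \right)} = -2 + L$
$y{\left(U,r \right)} = U \left(-2 + r\right)$ ($y{\left(U,r \right)} = \left(-2 + r\right) U = U \left(-2 + r\right)$)
$\frac{y{\left(S{\left(4,-3 \right)},27 \right)}}{189} = \frac{\left(2 + 4\right) \left(-2 + 27\right)}{189} = 6 \cdot 25 \cdot \frac{1}{189} = 150 \cdot \frac{1}{189} = \frac{50}{63}$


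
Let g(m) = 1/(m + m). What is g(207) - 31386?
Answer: -12993803/414 ≈ -31386.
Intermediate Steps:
g(m) = 1/(2*m)
g(207) - 31386 = (1/2)/207 - 31386 = (1/2)*(1/207) - 31386 = 1/414 - 31386 = -12993803/414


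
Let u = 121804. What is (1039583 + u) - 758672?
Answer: 402715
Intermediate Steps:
(1039583 + u) - 758672 = (1039583 + 121804) - 758672 = 1161387 - 758672 = 402715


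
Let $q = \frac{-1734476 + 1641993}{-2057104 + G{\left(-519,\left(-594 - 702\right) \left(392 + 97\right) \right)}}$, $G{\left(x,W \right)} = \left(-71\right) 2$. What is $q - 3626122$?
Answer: $- \frac{7459824887529}{2057246} \approx -3.6261 \cdot 10^{6}$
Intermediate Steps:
$G{\left(x,W \right)} = -142$
$q = \frac{92483}{2057246}$ ($q = \frac{-1734476 + 1641993}{-2057104 - 142} = - \frac{92483}{-2057246} = \left(-92483\right) \left(- \frac{1}{2057246}\right) = \frac{92483}{2057246} \approx 0.044955$)
$q - 3626122 = \frac{92483}{2057246} - 3626122 = - \frac{7459824887529}{2057246}$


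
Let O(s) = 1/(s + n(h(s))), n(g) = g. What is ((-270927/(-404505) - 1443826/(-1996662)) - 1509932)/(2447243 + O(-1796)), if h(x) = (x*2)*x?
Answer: -145650980658268017808344/236066042493365053049485 ≈ -0.61699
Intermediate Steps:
h(x) = 2*x**2 (h(x) = (2*x)*x = 2*x**2)
O(s) = 1/(s + 2*s**2)
((-270927/(-404505) - 1443826/(-1996662)) - 1509932)/(2447243 + O(-1796)) = ((-270927/(-404505) - 1443826/(-1996662)) - 1509932)/(2447243 + 1/((-1796)*(1 + 2*(-1796)))) = ((-270927*(-1/404505) - 1443826*(-1/1996662)) - 1509932)/(2447243 - 1/(1796*(1 - 3592))) = ((30103/44945 + 721913/998331) - 1509932)/(2447243 - 1/1796/(-3591)) = (62499137878/44869986795 - 1509932)/(2447243 - 1/1796*(-1/3591)) = -67750566402210062/(44869986795*(2447243 + 1/6449436)) = -67750566402210062/(44869986795*15783337104949/6449436) = -67750566402210062/44869986795*6449436/15783337104949 = -145650980658268017808344/236066042493365053049485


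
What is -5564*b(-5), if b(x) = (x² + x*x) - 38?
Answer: -66768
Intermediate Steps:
b(x) = -38 + 2*x² (b(x) = (x² + x²) - 38 = 2*x² - 38 = -38 + 2*x²)
-5564*b(-5) = -5564*(-38 + 2*(-5)²) = -5564*(-38 + 2*25) = -5564*(-38 + 50) = -5564*12 = -66768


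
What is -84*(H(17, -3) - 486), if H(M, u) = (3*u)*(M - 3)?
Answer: 51408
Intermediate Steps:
H(M, u) = 3*u*(-3 + M) (H(M, u) = (3*u)*(-3 + M) = 3*u*(-3 + M))
-84*(H(17, -3) - 486) = -84*(3*(-3)*(-3 + 17) - 486) = -84*(3*(-3)*14 - 486) = -84*(-126 - 486) = -84*(-612) = 51408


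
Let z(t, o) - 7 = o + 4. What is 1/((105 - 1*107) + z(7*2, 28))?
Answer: 1/37 ≈ 0.027027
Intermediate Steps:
z(t, o) = 11 + o (z(t, o) = 7 + (o + 4) = 7 + (4 + o) = 11 + o)
1/((105 - 1*107) + z(7*2, 28)) = 1/((105 - 1*107) + (11 + 28)) = 1/((105 - 107) + 39) = 1/(-2 + 39) = 1/37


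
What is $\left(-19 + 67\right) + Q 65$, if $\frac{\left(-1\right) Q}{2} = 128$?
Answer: $-16592$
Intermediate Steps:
$Q = -256$ ($Q = \left(-2\right) 128 = -256$)
$\left(-19 + 67\right) + Q 65 = \left(-19 + 67\right) - 16640 = 48 - 16640 = -16592$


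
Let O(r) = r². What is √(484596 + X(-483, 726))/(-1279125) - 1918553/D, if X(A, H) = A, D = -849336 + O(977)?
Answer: -1918553/105193 - √484113/1279125 ≈ -18.239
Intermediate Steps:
D = 105193 (D = -849336 + 977² = -849336 + 954529 = 105193)
√(484596 + X(-483, 726))/(-1279125) - 1918553/D = √(484596 - 483)/(-1279125) - 1918553/105193 = √484113*(-1/1279125) - 1918553*1/105193 = -√484113/1279125 - 1918553/105193 = -1918553/105193 - √484113/1279125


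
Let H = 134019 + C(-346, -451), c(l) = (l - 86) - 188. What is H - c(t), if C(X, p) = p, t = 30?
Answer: 133812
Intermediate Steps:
c(l) = -274 + l (c(l) = (-86 + l) - 188 = -274 + l)
H = 133568 (H = 134019 - 451 = 133568)
H - c(t) = 133568 - (-274 + 30) = 133568 - 1*(-244) = 133568 + 244 = 133812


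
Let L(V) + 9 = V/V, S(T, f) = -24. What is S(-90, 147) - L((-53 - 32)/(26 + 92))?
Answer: -16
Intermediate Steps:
L(V) = -8 (L(V) = -9 + V/V = -9 + 1 = -8)
S(-90, 147) - L((-53 - 32)/(26 + 92)) = -24 - 1*(-8) = -24 + 8 = -16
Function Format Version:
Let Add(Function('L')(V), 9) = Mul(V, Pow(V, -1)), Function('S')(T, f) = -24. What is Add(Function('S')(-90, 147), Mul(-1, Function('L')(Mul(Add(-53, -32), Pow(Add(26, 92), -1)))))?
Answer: -16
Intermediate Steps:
Function('L')(V) = -8 (Function('L')(V) = Add(-9, Mul(V, Pow(V, -1))) = Add(-9, 1) = -8)
Add(Function('S')(-90, 147), Mul(-1, Function('L')(Mul(Add(-53, -32), Pow(Add(26, 92), -1))))) = Add(-24, Mul(-1, -8)) = Add(-24, 8) = -16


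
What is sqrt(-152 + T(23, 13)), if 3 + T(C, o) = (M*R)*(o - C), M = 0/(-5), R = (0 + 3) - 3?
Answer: I*sqrt(155) ≈ 12.45*I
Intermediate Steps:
R = 0 (R = 3 - 3 = 0)
M = 0 (M = 0*(-1/5) = 0)
T(C, o) = -3 (T(C, o) = -3 + (0*0)*(o - C) = -3 + 0*(o - C) = -3 + 0 = -3)
sqrt(-152 + T(23, 13)) = sqrt(-152 - 3) = sqrt(-155) = I*sqrt(155)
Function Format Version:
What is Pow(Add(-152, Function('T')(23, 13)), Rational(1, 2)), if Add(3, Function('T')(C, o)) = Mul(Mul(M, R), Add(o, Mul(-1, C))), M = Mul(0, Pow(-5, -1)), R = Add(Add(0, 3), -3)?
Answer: Mul(I, Pow(155, Rational(1, 2))) ≈ Mul(12.450, I)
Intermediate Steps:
R = 0 (R = Add(3, -3) = 0)
M = 0 (M = Mul(0, Rational(-1, 5)) = 0)
Function('T')(C, o) = -3 (Function('T')(C, o) = Add(-3, Mul(Mul(0, 0), Add(o, Mul(-1, C)))) = Add(-3, Mul(0, Add(o, Mul(-1, C)))) = Add(-3, 0) = -3)
Pow(Add(-152, Function('T')(23, 13)), Rational(1, 2)) = Pow(Add(-152, -3), Rational(1, 2)) = Pow(-155, Rational(1, 2)) = Mul(I, Pow(155, Rational(1, 2)))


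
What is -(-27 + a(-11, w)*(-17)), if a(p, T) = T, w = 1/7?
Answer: 206/7 ≈ 29.429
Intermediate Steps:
w = ⅐ ≈ 0.14286
-(-27 + a(-11, w)*(-17)) = -(-27 + (⅐)*(-17)) = -(-27 - 17/7) = -1*(-206/7) = 206/7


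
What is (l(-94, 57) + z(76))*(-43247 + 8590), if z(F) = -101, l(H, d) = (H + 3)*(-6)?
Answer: -15422365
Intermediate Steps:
l(H, d) = -18 - 6*H (l(H, d) = (3 + H)*(-6) = -18 - 6*H)
(l(-94, 57) + z(76))*(-43247 + 8590) = ((-18 - 6*(-94)) - 101)*(-43247 + 8590) = ((-18 + 564) - 101)*(-34657) = (546 - 101)*(-34657) = 445*(-34657) = -15422365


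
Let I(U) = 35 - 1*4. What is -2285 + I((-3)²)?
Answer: -2254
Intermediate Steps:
I(U) = 31 (I(U) = 35 - 4 = 31)
-2285 + I((-3)²) = -2285 + 31 = -2254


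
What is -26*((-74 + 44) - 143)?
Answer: 4498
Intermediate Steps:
-26*((-74 + 44) - 143) = -26*(-30 - 143) = -26*(-173) = 4498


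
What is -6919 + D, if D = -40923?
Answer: -47842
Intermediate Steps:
-6919 + D = -6919 - 40923 = -47842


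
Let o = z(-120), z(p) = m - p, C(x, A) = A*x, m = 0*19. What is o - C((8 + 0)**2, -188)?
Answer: 12152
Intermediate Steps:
m = 0
z(p) = -p (z(p) = 0 - p = -p)
o = 120 (o = -1*(-120) = 120)
o - C((8 + 0)**2, -188) = 120 - (-188)*(8 + 0)**2 = 120 - (-188)*8**2 = 120 - (-188)*64 = 120 - 1*(-12032) = 120 + 12032 = 12152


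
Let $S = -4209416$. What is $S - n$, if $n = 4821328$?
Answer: $-9030744$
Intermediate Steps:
$S - n = -4209416 - 4821328 = -9030744$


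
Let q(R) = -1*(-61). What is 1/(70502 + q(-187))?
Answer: 1/70563 ≈ 1.4172e-5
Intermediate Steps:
q(R) = 61
1/(70502 + q(-187)) = 1/(70502 + 61) = 1/70563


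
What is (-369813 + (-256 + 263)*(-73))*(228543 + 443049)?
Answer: -248706635808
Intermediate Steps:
(-369813 + (-256 + 263)*(-73))*(228543 + 443049) = (-369813 + 7*(-73))*671592 = (-369813 - 511)*671592 = -370324*671592 = -248706635808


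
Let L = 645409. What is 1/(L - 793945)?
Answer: -1/148536 ≈ -6.7324e-6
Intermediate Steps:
1/(L - 793945) = 1/(645409 - 793945) = 1/(-148536) = -1/148536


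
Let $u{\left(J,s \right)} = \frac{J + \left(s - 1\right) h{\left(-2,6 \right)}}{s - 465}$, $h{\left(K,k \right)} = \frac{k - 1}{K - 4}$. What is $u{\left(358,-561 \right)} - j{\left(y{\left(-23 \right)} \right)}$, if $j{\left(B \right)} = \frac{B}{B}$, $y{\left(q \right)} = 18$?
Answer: $- \frac{5557}{3078} \approx -1.8054$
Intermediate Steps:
$h{\left(K,k \right)} = \frac{-1 + k}{-4 + K}$
$j{\left(B \right)} = 1$
$u{\left(J,s \right)} = \frac{\frac{5}{6} + J - \frac{5 s}{6}}{-465 + s}$ ($u{\left(J,s \right)} = \frac{J + \left(s - 1\right) \frac{-1 + 6}{-4 - 2}}{s - 465} = \frac{J + \left(-1 + s\right) \frac{1}{-6} \cdot 5}{-465 + s} = \frac{J + \left(-1 + s\right) \left(\left(- \frac{1}{6}\right) 5\right)}{-465 + s} = \frac{J + \left(-1 + s\right) \left(- \frac{5}{6}\right)}{-465 + s} = \frac{J - \left(- \frac{5}{6} + \frac{5 s}{6}\right)}{-465 + s} = \frac{\frac{5}{6} + J - \frac{5 s}{6}}{-465 + s}$)
$u{\left(358,-561 \right)} - j{\left(y{\left(-23 \right)} \right)} = \frac{5 - -2805 + 6 \cdot 358}{6 \left(-465 - 561\right)} - 1 = \frac{5 + 2805 + 2148}{6 \left(-1026\right)} - 1 = \frac{1}{6} \left(- \frac{1}{1026}\right) 4958 - 1 = - \frac{2479}{3078} - 1 = - \frac{5557}{3078}$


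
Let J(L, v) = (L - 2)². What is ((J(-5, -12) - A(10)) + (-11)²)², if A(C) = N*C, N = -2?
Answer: 36100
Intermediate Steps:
A(C) = -2*C
J(L, v) = (-2 + L)²
((J(-5, -12) - A(10)) + (-11)²)² = (((-2 - 5)² - (-2)*10) + (-11)²)² = (((-7)² - 1*(-20)) + 121)² = ((49 + 20) + 121)² = (69 + 121)² = 190² = 36100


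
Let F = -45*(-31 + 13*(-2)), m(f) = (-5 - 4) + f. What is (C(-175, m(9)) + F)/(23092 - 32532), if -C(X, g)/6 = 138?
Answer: -1737/9440 ≈ -0.18400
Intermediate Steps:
m(f) = -9 + f
C(X, g) = -828 (C(X, g) = -6*138 = -828)
F = 2565 (F = -45*(-31 - 26) = -45*(-57) = 2565)
(C(-175, m(9)) + F)/(23092 - 32532) = (-828 + 2565)/(23092 - 32532) = 1737/(-9440) = 1737*(-1/9440) = -1737/9440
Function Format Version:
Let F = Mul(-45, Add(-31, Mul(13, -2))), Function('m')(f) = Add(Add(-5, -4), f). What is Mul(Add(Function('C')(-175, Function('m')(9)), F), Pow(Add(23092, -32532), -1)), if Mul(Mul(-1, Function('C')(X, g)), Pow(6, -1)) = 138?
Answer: Rational(-1737, 9440) ≈ -0.18400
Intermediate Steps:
Function('m')(f) = Add(-9, f)
Function('C')(X, g) = -828 (Function('C')(X, g) = Mul(-6, 138) = -828)
F = 2565 (F = Mul(-45, Add(-31, -26)) = Mul(-45, -57) = 2565)
Mul(Add(Function('C')(-175, Function('m')(9)), F), Pow(Add(23092, -32532), -1)) = Mul(Add(-828, 2565), Pow(Add(23092, -32532), -1)) = Mul(1737, Pow(-9440, -1)) = Mul(1737, Rational(-1, 9440)) = Rational(-1737, 9440)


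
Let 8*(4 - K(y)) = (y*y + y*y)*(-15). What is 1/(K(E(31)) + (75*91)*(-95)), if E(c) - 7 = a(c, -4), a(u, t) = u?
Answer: -1/642956 ≈ -1.5553e-6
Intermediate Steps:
E(c) = 7 + c
K(y) = 4 + 15*y²/4 (K(y) = 4 - (y*y + y*y)*(-15)/8 = 4 - (y² + y²)*(-15)/8 = 4 - 2*y²*(-15)/8 = 4 - (-15)*y²/4 = 4 + 15*y²/4)
1/(K(E(31)) + (75*91)*(-95)) = 1/((4 + 15*(7 + 31)²/4) + (75*91)*(-95)) = 1/((4 + (15/4)*38²) + 6825*(-95)) = 1/((4 + (15/4)*1444) - 648375) = 1/((4 + 5415) - 648375) = 1/(5419 - 648375) = 1/(-642956) = -1/642956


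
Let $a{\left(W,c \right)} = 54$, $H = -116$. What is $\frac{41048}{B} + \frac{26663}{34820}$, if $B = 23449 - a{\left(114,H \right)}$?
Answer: $\frac{410614449}{162922780} \approx 2.5203$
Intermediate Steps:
$B = 23395$ ($B = 23449 - 54 = 23395$)
$\frac{41048}{B} + \frac{26663}{34820} = \frac{41048}{23395} + \frac{26663}{34820} = \frac{410614449}{162922780}$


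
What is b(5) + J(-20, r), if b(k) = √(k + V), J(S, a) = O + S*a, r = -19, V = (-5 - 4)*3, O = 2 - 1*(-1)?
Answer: 383 + I*√22 ≈ 383.0 + 4.6904*I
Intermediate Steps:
O = 3 (O = 2 + 1 = 3)
V = -27 (V = -9*3 = -27)
J(S, a) = 3 + S*a
b(k) = √(-27 + k) (b(k) = √(k - 27) = √(-27 + k))
b(5) + J(-20, r) = √(-27 + 5) + (3 - 20*(-19)) = √(-22) + (3 + 380) = I*√22 + 383 = 383 + I*√22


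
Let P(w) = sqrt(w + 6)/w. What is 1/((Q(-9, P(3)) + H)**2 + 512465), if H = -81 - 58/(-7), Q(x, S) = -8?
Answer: 49/25430010 ≈ 1.9269e-6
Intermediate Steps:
P(w) = sqrt(6 + w)/w
H = -509/7 (H = -81 - 58*(-1)/7 = -81 - 1*(-58/7) = -81 + 58/7 = -509/7 ≈ -72.714)
1/((Q(-9, P(3)) + H)**2 + 512465) = 1/((-8 - 509/7)**2 + 512465) = 1/((-565/7)**2 + 512465) = 1/(319225/49 + 512465) = 1/(25430010/49) = 49/25430010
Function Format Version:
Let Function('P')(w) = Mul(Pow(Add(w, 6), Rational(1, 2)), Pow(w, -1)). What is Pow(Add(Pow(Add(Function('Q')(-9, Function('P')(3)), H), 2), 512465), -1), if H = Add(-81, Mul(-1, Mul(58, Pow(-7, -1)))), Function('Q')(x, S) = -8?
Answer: Rational(49, 25430010) ≈ 1.9269e-6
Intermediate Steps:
Function('P')(w) = Mul(Pow(w, -1), Pow(Add(6, w), Rational(1, 2))) (Function('P')(w) = Mul(Pow(Add(6, w), Rational(1, 2)), Pow(w, -1)) = Mul(Pow(w, -1), Pow(Add(6, w), Rational(1, 2))))
H = Rational(-509, 7) (H = Add(-81, Mul(-1, Mul(58, Rational(-1, 7)))) = Add(-81, Mul(-1, Rational(-58, 7))) = Add(-81, Rational(58, 7)) = Rational(-509, 7) ≈ -72.714)
Pow(Add(Pow(Add(Function('Q')(-9, Function('P')(3)), H), 2), 512465), -1) = Pow(Add(Pow(Add(-8, Rational(-509, 7)), 2), 512465), -1) = Pow(Add(Pow(Rational(-565, 7), 2), 512465), -1) = Pow(Add(Rational(319225, 49), 512465), -1) = Pow(Rational(25430010, 49), -1) = Rational(49, 25430010)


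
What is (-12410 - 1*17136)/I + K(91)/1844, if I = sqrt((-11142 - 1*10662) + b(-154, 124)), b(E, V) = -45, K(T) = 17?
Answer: 17/1844 + 29546*I*sqrt(21849)/21849 ≈ 0.0092191 + 199.89*I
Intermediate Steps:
I = I*sqrt(21849) (I = sqrt((-11142 - 1*10662) - 45) = sqrt((-11142 - 10662) - 45) = sqrt(-21804 - 45) = sqrt(-21849) = I*sqrt(21849) ≈ 147.81*I)
(-12410 - 1*17136)/I + K(91)/1844 = (-12410 - 1*17136)/((I*sqrt(21849))) + 17/1844 = (-12410 - 17136)*(-I*sqrt(21849)/21849) + 17*(1/1844) = -(-29546)*I*sqrt(21849)/21849 + 17/1844 = 29546*I*sqrt(21849)/21849 + 17/1844 = 17/1844 + 29546*I*sqrt(21849)/21849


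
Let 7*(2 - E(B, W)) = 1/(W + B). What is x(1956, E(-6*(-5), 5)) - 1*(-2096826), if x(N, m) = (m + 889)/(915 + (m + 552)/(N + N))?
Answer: 613048134343294/292369443 ≈ 2.0968e+6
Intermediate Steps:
E(B, W) = 2 - 1/(7*(B + W)) (E(B, W) = 2 - 1/(7*(W + B)) = 2 - 1/(7*(B + W)))
x(N, m) = (889 + m)/(915 + (552 + m)/(2*N)) (x(N, m) = (889 + m)/(915 + (552 + m)/((2*N))) = (889 + m)/(915 + (552 + m)*(1/(2*N))) = (889 + m)/(915 + (552 + m)/(2*N)))
x(1956, E(-6*(-5), 5)) - 1*(-2096826) = 2*1956*(889 + (-1/7 + 2*(-6*(-5)) + 2*5)/(-6*(-5) + 5))/(552 + (-1/7 + 2*(-6*(-5)) + 2*5)/(-6*(-5) + 5) + 1830*1956) - 1*(-2096826) = 2*1956*(889 + (-1/7 + 2*30 + 10)/(30 + 5))/(552 + (-1/7 + 2*30 + 10)/(30 + 5) + 3579480) + 2096826 = 2*1956*(889 + (-1/7 + 60 + 10)/35)/(552 + (-1/7 + 60 + 10)/35 + 3579480) + 2096826 = 2*1956*(889 + (1/35)*(489/7))/(552 + (1/35)*(489/7) + 3579480) + 2096826 = 2*1956*(889 + 489/245)/(552 + 489/245 + 3579480) + 2096826 = 2*1956*(218294/245)/(877108329/245) + 2096826 = 2*1956*(245/877108329)*(218294/245) + 2096826 = 284655376/292369443 + 2096826 = 613048134343294/292369443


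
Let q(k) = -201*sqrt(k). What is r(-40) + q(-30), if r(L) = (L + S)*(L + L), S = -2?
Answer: 3360 - 201*I*sqrt(30) ≈ 3360.0 - 1100.9*I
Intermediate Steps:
r(L) = 2*L*(-2 + L) (r(L) = (L - 2)*(L + L) = (-2 + L)*(2*L) = 2*L*(-2 + L))
r(-40) + q(-30) = 2*(-40)*(-2 - 40) - 201*I*sqrt(30) = 2*(-40)*(-42) - 201*I*sqrt(30) = 3360 - 201*I*sqrt(30)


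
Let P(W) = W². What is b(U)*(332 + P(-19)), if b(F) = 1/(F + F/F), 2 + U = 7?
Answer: 231/2 ≈ 115.50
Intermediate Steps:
U = 5 (U = -2 + 7 = 5)
b(F) = 1/(1 + F) (b(F) = 1/(F + 1) = 1/(1 + F))
b(U)*(332 + P(-19)) = (332 + (-19)²)/(1 + 5) = (332 + 361)/6 = (⅙)*693 = 231/2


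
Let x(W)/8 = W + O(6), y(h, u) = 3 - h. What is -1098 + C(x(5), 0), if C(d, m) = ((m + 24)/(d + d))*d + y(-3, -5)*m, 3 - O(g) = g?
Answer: -1086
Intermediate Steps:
O(g) = 3 - g
x(W) = -24 + 8*W (x(W) = 8*(W + (3 - 1*6)) = 8*(W + (3 - 6)) = 8*(W - 3) = 8*(-3 + W) = -24 + 8*W)
C(d, m) = 12 + 13*m/2 (C(d, m) = ((m + 24)/(d + d))*d + (3 - 1*(-3))*m = ((24 + m)/((2*d)))*d + (3 + 3)*m = ((24 + m)*(1/(2*d)))*d + 6*m = ((24 + m)/(2*d))*d + 6*m = (12 + m/2) + 6*m = 12 + 13*m/2)
-1098 + C(x(5), 0) = -1098 + (12 + (13/2)*0) = -1098 + (12 + 0) = -1098 + 12 = -1086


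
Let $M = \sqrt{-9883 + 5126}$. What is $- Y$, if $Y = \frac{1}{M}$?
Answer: $\frac{i \sqrt{4757}}{4757} \approx 0.014499 i$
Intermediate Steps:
$M = i \sqrt{4757}$ ($M = \sqrt{-4757} = i \sqrt{4757} \approx 68.971 i$)
$Y = - \frac{i \sqrt{4757}}{4757}$ ($Y = \frac{1}{i \sqrt{4757}} = - \frac{i \sqrt{4757}}{4757} \approx - 0.014499 i$)
$- Y = - \frac{\left(-1\right) i \sqrt{4757}}{4757} = \frac{i \sqrt{4757}}{4757}$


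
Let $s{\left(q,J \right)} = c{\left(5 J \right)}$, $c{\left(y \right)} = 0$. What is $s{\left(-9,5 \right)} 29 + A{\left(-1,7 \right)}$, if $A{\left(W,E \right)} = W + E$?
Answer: $6$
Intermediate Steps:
$A{\left(W,E \right)} = E + W$
$s{\left(q,J \right)} = 0$
$s{\left(-9,5 \right)} 29 + A{\left(-1,7 \right)} = 0 \cdot 29 + \left(7 - 1\right) = 0 + 6 = 6$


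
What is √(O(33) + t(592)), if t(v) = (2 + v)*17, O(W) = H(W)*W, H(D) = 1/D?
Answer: √10099 ≈ 100.49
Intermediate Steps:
O(W) = 1 (O(W) = W/W = 1)
t(v) = 34 + 17*v
√(O(33) + t(592)) = √(1 + (34 + 17*592)) = √(1 + (34 + 10064)) = √(1 + 10098) = √10099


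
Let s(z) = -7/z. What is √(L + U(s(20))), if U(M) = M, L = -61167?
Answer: I*√6116735/10 ≈ 247.32*I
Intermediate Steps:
√(L + U(s(20))) = √(-61167 - 7/20) = √(-1223347/20) = I*√6116735/10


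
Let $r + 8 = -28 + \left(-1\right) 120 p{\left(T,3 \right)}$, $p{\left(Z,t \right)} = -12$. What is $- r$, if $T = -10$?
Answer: $-1404$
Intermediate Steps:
$r = 1404$ ($r = -8 - \left(28 - \left(-1\right) 120 \left(-12\right)\right) = -8 - -1412 = -8 + \left(-28 + 1440\right) = -8 + 1412 = 1404$)
$- r = \left(-1\right) 1404 = -1404$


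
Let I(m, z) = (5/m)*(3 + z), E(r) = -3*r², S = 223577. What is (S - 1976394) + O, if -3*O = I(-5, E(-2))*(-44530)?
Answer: -1619227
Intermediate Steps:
I(m, z) = 5*(3 + z)/m
O = 133590 (O = -5*(3 - 3*(-2)²)/(-5)*(-44530)/3 = -5*(-⅕)*(3 - 3*4)*(-44530)/3 = -5*(-⅕)*(3 - 12)*(-44530)/3 = -5*(-⅕)*(-9)*(-44530)/3 = -3*(-44530) = -⅓*(-400770) = 133590)
(S - 1976394) + O = (223577 - 1976394) + 133590 = -1752817 + 133590 = -1619227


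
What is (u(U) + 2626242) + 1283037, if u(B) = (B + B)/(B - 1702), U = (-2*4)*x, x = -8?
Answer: 3201699437/819 ≈ 3.9093e+6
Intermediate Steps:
U = 64 (U = -2*4*(-8) = -8*(-8) = 64)
u(B) = 2*B/(-1702 + B) (u(B) = (2*B)/(-1702 + B) = 2*B/(-1702 + B))
(u(U) + 2626242) + 1283037 = (2*64/(-1702 + 64) + 2626242) + 1283037 = (2*64/(-1638) + 2626242) + 1283037 = (2*64*(-1/1638) + 2626242) + 1283037 = (-64/819 + 2626242) + 1283037 = 2150892134/819 + 1283037 = 3201699437/819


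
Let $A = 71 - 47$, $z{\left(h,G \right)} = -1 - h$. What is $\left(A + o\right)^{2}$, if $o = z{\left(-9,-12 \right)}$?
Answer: $1024$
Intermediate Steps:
$o = 8$ ($o = -1 - -9 = -1 + 9 = 8$)
$A = 24$
$\left(A + o\right)^{2} = \left(24 + 8\right)^{2} = 32^{2} = 1024$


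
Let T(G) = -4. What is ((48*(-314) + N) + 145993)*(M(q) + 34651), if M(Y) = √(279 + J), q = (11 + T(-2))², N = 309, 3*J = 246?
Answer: 4549744100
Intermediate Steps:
J = 82 (J = (⅓)*246 = 82)
q = 49 (q = (11 - 4)² = 7² = 49)
M(Y) = 19 (M(Y) = √(279 + 82) = √361 = 19)
((48*(-314) + N) + 145993)*(M(q) + 34651) = ((48*(-314) + 309) + 145993)*(19 + 34651) = ((-15072 + 309) + 145993)*34670 = (-14763 + 145993)*34670 = 131230*34670 = 4549744100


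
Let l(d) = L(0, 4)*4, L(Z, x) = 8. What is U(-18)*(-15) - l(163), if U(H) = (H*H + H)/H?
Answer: 223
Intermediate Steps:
U(H) = (H + H**2)/H (U(H) = (H**2 + H)/H = (H + H**2)/H)
l(d) = 32 (l(d) = 8*4 = 32)
U(-18)*(-15) - l(163) = (1 - 18)*(-15) - 1*32 = -17*(-15) - 32 = 255 - 32 = 223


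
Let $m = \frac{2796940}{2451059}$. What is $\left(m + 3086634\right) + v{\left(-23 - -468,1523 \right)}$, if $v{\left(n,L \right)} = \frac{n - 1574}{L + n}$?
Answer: $\frac{14888950122491317}{4823684112} \approx 3.0866 \cdot 10^{6}$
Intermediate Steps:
$m = \frac{2796940}{2451059}$ ($m = 2796940 \cdot \frac{1}{2451059} = \frac{2796940}{2451059} \approx 1.1411$)
$v{\left(n,L \right)} = \frac{-1574 + n}{L + n}$
$\left(m + 3086634\right) + v{\left(-23 - -468,1523 \right)} = \left(\frac{2796940}{2451059} + 3086634\right) + \frac{-1574 - -445}{1523 - -445} = \frac{7565524842346}{2451059} + \frac{-1574 + \left(-23 + 468\right)}{1523 + \left(-23 + 468\right)} = \frac{7565524842346}{2451059} + \frac{-1574 + 445}{1523 + 445} = \frac{7565524842346}{2451059} + \frac{1}{1968} \left(-1129\right) = \frac{7565524842346}{2451059} - \frac{1129}{1968} = \frac{14888950122491317}{4823684112}$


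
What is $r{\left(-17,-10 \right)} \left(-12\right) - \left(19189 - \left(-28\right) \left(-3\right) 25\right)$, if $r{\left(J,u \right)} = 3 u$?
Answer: $-16729$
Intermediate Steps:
$r{\left(-17,-10 \right)} \left(-12\right) - \left(19189 - \left(-28\right) \left(-3\right) 25\right) = 3 \left(-10\right) \left(-12\right) - \left(19189 - \left(-28\right) \left(-3\right) 25\right) = \left(-30\right) \left(-12\right) + \left(84 \cdot 25 - 19189\right) = 360 + \left(2100 - 19189\right) = 360 - 17089 = -16729$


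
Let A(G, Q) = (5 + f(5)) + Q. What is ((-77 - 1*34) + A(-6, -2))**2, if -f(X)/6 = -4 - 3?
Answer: 4356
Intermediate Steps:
f(X) = 42 (f(X) = -6*(-4 - 3) = -6*(-7) = 42)
A(G, Q) = 47 + Q (A(G, Q) = (5 + 42) + Q = 47 + Q)
((-77 - 1*34) + A(-6, -2))**2 = ((-77 - 1*34) + (47 - 2))**2 = ((-77 - 34) + 45)**2 = (-111 + 45)**2 = (-66)**2 = 4356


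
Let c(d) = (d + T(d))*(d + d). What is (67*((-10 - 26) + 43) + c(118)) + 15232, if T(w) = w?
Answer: 71397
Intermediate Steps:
c(d) = 4*d² (c(d) = (d + d)*(d + d) = (2*d)*(2*d) = 4*d²)
(67*((-10 - 26) + 43) + c(118)) + 15232 = (67*((-10 - 26) + 43) + 4*118²) + 15232 = (67*(-36 + 43) + 4*13924) + 15232 = (67*7 + 55696) + 15232 = (469 + 55696) + 15232 = 56165 + 15232 = 71397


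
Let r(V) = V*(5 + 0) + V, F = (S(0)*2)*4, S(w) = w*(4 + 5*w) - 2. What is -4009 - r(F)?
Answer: -3913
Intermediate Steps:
S(w) = -2 + w*(4 + 5*w)
F = -16 (F = ((-2 + 4*0 + 5*0**2)*2)*4 = ((-2 + 0 + 5*0)*2)*4 = ((-2 + 0 + 0)*2)*4 = -2*2*4 = -4*4 = -16)
r(V) = 6*V (r(V) = V*5 + V = 5*V + V = 6*V)
-4009 - r(F) = -4009 - 6*(-16) = -4009 - 1*(-96) = -4009 + 96 = -3913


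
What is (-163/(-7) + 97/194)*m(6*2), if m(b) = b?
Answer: 1998/7 ≈ 285.43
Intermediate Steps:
(-163/(-7) + 97/194)*m(6*2) = (-163/(-7) + 97/194)*(6*2) = (-163*(-⅐) + 97*(1/194))*12 = (163/7 + ½)*12 = (333/14)*12 = 1998/7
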